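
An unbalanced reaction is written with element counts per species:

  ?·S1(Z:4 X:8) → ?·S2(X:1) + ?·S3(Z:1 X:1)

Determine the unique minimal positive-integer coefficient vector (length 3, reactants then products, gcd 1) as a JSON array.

Z: 1·4 = 4 | 4·0+4·1 = 4
X: 1·8 = 8 | 4·1+4·1 = 8
gcd(1,4,4) = 1

Coefficients: [1, 4, 4]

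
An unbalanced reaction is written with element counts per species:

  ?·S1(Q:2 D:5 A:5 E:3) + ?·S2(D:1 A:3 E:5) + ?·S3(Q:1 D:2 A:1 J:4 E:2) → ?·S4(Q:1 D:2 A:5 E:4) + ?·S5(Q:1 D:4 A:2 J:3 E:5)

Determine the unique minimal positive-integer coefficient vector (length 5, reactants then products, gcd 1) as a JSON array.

Q: 3·2+5·0+3·1 = 9 | 5·1+4·1 = 9
D: 3·5+5·1+3·2 = 26 | 5·2+4·4 = 26
A: 3·5+5·3+3·1 = 33 | 5·5+4·2 = 33
J: 3·0+5·0+3·4 = 12 | 5·0+4·3 = 12
E: 3·3+5·5+3·2 = 40 | 5·4+4·5 = 40
gcd(3,5,3,5,4) = 1

Coefficients: [3, 5, 3, 5, 4]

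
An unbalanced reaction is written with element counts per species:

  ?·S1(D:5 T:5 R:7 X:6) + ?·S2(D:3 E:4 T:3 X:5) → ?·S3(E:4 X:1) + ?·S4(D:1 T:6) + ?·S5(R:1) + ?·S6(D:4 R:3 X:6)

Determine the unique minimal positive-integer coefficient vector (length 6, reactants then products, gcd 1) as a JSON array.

D: 3·5+3·3 = 24 | 3·0+4·1+6·0+5·4 = 24
E: 3·0+3·4 = 12 | 3·4+4·0+6·0+5·0 = 12
T: 3·5+3·3 = 24 | 3·0+4·6+6·0+5·0 = 24
R: 3·7+3·0 = 21 | 3·0+4·0+6·1+5·3 = 21
X: 3·6+3·5 = 33 | 3·1+4·0+6·0+5·6 = 33
gcd(3,3,3,4,6,5) = 1

Coefficients: [3, 3, 3, 4, 6, 5]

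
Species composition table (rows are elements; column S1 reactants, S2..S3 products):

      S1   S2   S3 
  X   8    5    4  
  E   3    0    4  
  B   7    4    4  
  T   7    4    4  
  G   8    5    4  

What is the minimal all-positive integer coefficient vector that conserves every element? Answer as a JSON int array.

X: 4·8 = 32 | 4·5+3·4 = 32
E: 4·3 = 12 | 4·0+3·4 = 12
B: 4·7 = 28 | 4·4+3·4 = 28
T: 4·7 = 28 | 4·4+3·4 = 28
G: 4·8 = 32 | 4·5+3·4 = 32
gcd(4,4,3) = 1

Coefficients: [4, 4, 3]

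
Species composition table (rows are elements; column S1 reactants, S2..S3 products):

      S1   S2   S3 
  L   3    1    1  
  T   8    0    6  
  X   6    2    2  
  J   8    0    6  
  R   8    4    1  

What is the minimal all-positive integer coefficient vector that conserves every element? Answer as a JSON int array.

L: 3·3 = 9 | 5·1+4·1 = 9
T: 3·8 = 24 | 5·0+4·6 = 24
X: 3·6 = 18 | 5·2+4·2 = 18
J: 3·8 = 24 | 5·0+4·6 = 24
R: 3·8 = 24 | 5·4+4·1 = 24
gcd(3,5,4) = 1

Coefficients: [3, 5, 4]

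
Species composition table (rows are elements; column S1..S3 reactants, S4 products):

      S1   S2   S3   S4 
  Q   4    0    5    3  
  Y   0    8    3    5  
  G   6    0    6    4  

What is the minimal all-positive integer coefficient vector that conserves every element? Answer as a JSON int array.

Q: 2·4+3·0+2·5 = 18 | 6·3 = 18
Y: 2·0+3·8+2·3 = 30 | 6·5 = 30
G: 2·6+3·0+2·6 = 24 | 6·4 = 24
gcd(2,3,2,6) = 1

Coefficients: [2, 3, 2, 6]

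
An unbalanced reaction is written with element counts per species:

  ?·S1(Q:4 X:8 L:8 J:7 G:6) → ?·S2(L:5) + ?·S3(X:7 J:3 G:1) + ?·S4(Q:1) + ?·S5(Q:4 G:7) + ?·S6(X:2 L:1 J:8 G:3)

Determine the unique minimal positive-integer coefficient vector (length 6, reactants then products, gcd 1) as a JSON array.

Coefficients: [2, 3, 2, 4, 1, 1]

Q: 2·4 = 8 | 3·0+2·0+4·1+1·4+1·0 = 8
X: 2·8 = 16 | 3·0+2·7+4·0+1·0+1·2 = 16
L: 2·8 = 16 | 3·5+2·0+4·0+1·0+1·1 = 16
J: 2·7 = 14 | 3·0+2·3+4·0+1·0+1·8 = 14
G: 2·6 = 12 | 3·0+2·1+4·0+1·7+1·3 = 12
gcd(2,3,2,4,1,1) = 1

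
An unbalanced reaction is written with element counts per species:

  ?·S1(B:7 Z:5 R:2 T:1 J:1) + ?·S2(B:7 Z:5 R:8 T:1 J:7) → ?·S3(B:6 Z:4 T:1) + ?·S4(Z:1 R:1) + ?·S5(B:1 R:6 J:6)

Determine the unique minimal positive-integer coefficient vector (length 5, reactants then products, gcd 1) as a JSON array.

B: 1·7+5·7 = 42 | 6·6+6·0+6·1 = 42
Z: 1·5+5·5 = 30 | 6·4+6·1+6·0 = 30
R: 1·2+5·8 = 42 | 6·0+6·1+6·6 = 42
T: 1·1+5·1 = 6 | 6·1+6·0+6·0 = 6
J: 1·1+5·7 = 36 | 6·0+6·0+6·6 = 36
gcd(1,5,6,6,6) = 1

Coefficients: [1, 5, 6, 6, 6]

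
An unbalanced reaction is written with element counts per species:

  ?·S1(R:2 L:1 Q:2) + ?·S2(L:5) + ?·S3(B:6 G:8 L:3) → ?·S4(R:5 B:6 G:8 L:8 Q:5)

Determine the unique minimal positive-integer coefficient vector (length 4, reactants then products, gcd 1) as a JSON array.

R: 5·2+1·0+2·0 = 10 | 2·5 = 10
B: 5·0+1·0+2·6 = 12 | 2·6 = 12
G: 5·0+1·0+2·8 = 16 | 2·8 = 16
L: 5·1+1·5+2·3 = 16 | 2·8 = 16
Q: 5·2+1·0+2·0 = 10 | 2·5 = 10
gcd(5,1,2,2) = 1

Coefficients: [5, 1, 2, 2]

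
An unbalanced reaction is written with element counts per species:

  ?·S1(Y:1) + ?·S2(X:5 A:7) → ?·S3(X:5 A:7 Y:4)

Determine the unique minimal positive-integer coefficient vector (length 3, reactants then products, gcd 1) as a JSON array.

X: 4·0+1·5 = 5 | 1·5 = 5
A: 4·0+1·7 = 7 | 1·7 = 7
Y: 4·1+1·0 = 4 | 1·4 = 4
gcd(4,1,1) = 1

Coefficients: [4, 1, 1]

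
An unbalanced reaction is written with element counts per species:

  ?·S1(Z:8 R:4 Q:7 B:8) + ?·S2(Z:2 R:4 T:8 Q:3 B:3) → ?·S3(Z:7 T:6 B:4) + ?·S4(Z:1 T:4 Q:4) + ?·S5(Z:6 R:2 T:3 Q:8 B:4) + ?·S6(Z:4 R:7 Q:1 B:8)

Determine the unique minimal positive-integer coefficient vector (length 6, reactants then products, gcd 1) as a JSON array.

Coefficients: [4, 4, 1, 5, 2, 4]

Z: 4·8+4·2 = 40 | 1·7+5·1+2·6+4·4 = 40
R: 4·4+4·4 = 32 | 1·0+5·0+2·2+4·7 = 32
T: 4·0+4·8 = 32 | 1·6+5·4+2·3+4·0 = 32
Q: 4·7+4·3 = 40 | 1·0+5·4+2·8+4·1 = 40
B: 4·8+4·3 = 44 | 1·4+5·0+2·4+4·8 = 44
gcd(4,4,1,5,2,4) = 1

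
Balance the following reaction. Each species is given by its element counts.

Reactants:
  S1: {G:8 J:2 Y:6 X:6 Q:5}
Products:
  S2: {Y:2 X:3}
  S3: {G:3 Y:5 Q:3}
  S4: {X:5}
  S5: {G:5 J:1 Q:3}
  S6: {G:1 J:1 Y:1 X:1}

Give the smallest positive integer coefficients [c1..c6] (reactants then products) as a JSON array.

G: 6·8 = 48 | 5·0+4·3+3·0+6·5+6·1 = 48
J: 6·2 = 12 | 5·0+4·0+3·0+6·1+6·1 = 12
Y: 6·6 = 36 | 5·2+4·5+3·0+6·0+6·1 = 36
X: 6·6 = 36 | 5·3+4·0+3·5+6·0+6·1 = 36
Q: 6·5 = 30 | 5·0+4·3+3·0+6·3+6·0 = 30
gcd(6,5,4,3,6,6) = 1

Coefficients: [6, 5, 4, 3, 6, 6]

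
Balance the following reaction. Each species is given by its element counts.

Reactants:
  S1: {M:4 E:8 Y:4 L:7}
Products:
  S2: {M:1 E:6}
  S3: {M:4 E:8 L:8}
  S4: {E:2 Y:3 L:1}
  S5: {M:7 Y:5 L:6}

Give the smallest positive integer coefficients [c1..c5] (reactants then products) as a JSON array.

Coefficients: [5, 1, 3, 5, 1]

M: 5·4 = 20 | 1·1+3·4+5·0+1·7 = 20
E: 5·8 = 40 | 1·6+3·8+5·2+1·0 = 40
Y: 5·4 = 20 | 1·0+3·0+5·3+1·5 = 20
L: 5·7 = 35 | 1·0+3·8+5·1+1·6 = 35
gcd(5,1,3,5,1) = 1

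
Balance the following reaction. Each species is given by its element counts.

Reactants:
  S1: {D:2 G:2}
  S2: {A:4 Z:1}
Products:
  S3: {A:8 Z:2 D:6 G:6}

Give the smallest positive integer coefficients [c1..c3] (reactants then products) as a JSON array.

Coefficients: [3, 2, 1]

A: 3·0+2·4 = 8 | 1·8 = 8
Z: 3·0+2·1 = 2 | 1·2 = 2
D: 3·2+2·0 = 6 | 1·6 = 6
G: 3·2+2·0 = 6 | 1·6 = 6
gcd(3,2,1) = 1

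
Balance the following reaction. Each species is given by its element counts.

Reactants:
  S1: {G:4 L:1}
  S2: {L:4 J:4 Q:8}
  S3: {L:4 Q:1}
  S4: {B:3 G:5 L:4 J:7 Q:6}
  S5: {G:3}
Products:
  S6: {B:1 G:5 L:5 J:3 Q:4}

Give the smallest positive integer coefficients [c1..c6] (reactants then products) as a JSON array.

Coefficients: [2, 1, 4, 2, 4, 6]

B: 2·0+1·0+4·0+2·3+4·0 = 6 | 6·1 = 6
G: 2·4+1·0+4·0+2·5+4·3 = 30 | 6·5 = 30
L: 2·1+1·4+4·4+2·4+4·0 = 30 | 6·5 = 30
J: 2·0+1·4+4·0+2·7+4·0 = 18 | 6·3 = 18
Q: 2·0+1·8+4·1+2·6+4·0 = 24 | 6·4 = 24
gcd(2,1,4,2,4,6) = 1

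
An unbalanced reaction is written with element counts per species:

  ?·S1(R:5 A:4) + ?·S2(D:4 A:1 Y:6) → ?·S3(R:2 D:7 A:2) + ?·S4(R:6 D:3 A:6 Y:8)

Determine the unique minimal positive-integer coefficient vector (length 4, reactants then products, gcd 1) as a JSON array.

R: 4·5+4·0 = 20 | 1·2+3·6 = 20
D: 4·0+4·4 = 16 | 1·7+3·3 = 16
A: 4·4+4·1 = 20 | 1·2+3·6 = 20
Y: 4·0+4·6 = 24 | 1·0+3·8 = 24
gcd(4,4,1,3) = 1

Coefficients: [4, 4, 1, 3]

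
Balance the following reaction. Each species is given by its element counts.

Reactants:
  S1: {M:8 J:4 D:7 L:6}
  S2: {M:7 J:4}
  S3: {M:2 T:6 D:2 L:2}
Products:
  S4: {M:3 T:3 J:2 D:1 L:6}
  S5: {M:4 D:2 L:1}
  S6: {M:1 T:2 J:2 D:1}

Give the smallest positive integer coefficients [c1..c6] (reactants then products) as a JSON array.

M: 2·8+2·7+3·2 = 36 | 2·3+6·4+6·1 = 36
T: 2·0+2·0+3·6 = 18 | 2·3+6·0+6·2 = 18
J: 2·4+2·4+3·0 = 16 | 2·2+6·0+6·2 = 16
D: 2·7+2·0+3·2 = 20 | 2·1+6·2+6·1 = 20
L: 2·6+2·0+3·2 = 18 | 2·6+6·1+6·0 = 18
gcd(2,2,3,2,6,6) = 1

Coefficients: [2, 2, 3, 2, 6, 6]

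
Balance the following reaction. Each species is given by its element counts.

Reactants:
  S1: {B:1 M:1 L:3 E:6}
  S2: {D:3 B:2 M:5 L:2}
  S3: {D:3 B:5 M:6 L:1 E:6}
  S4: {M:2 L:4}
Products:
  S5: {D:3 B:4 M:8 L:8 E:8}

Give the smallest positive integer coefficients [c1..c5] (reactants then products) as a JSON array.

D: 6·0+4·3+2·3+5·0 = 18 | 6·3 = 18
B: 6·1+4·2+2·5+5·0 = 24 | 6·4 = 24
M: 6·1+4·5+2·6+5·2 = 48 | 6·8 = 48
L: 6·3+4·2+2·1+5·4 = 48 | 6·8 = 48
E: 6·6+4·0+2·6+5·0 = 48 | 6·8 = 48
gcd(6,4,2,5,6) = 1

Coefficients: [6, 4, 2, 5, 6]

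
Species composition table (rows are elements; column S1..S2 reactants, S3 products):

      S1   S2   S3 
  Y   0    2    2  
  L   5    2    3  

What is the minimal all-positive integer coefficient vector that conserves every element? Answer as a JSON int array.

Y: 1·0+5·2 = 10 | 5·2 = 10
L: 1·5+5·2 = 15 | 5·3 = 15
gcd(1,5,5) = 1

Coefficients: [1, 5, 5]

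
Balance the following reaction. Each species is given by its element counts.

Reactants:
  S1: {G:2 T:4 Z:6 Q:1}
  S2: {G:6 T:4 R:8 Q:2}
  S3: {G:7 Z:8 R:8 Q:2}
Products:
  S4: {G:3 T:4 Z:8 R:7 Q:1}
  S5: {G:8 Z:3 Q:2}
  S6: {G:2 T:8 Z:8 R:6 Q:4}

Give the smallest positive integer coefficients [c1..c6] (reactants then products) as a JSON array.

Coefficients: [6, 2, 4, 6, 4, 1]

G: 6·2+2·6+4·7 = 52 | 6·3+4·8+1·2 = 52
T: 6·4+2·4+4·0 = 32 | 6·4+4·0+1·8 = 32
Z: 6·6+2·0+4·8 = 68 | 6·8+4·3+1·8 = 68
R: 6·0+2·8+4·8 = 48 | 6·7+4·0+1·6 = 48
Q: 6·1+2·2+4·2 = 18 | 6·1+4·2+1·4 = 18
gcd(6,2,4,6,4,1) = 1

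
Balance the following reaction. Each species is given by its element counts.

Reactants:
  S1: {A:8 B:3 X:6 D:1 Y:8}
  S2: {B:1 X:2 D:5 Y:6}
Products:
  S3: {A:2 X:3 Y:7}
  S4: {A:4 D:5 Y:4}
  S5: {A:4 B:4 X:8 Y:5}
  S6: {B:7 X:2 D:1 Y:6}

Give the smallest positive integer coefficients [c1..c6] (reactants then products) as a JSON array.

Coefficients: [6, 5, 4, 6, 4, 1]

A: 6·8+5·0 = 48 | 4·2+6·4+4·4+1·0 = 48
B: 6·3+5·1 = 23 | 4·0+6·0+4·4+1·7 = 23
X: 6·6+5·2 = 46 | 4·3+6·0+4·8+1·2 = 46
D: 6·1+5·5 = 31 | 4·0+6·5+4·0+1·1 = 31
Y: 6·8+5·6 = 78 | 4·7+6·4+4·5+1·6 = 78
gcd(6,5,4,6,4,1) = 1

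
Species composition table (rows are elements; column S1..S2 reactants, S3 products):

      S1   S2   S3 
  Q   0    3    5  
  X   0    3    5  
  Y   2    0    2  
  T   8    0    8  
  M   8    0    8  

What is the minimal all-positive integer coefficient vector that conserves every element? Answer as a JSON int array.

Coefficients: [3, 5, 3]

Q: 3·0+5·3 = 15 | 3·5 = 15
X: 3·0+5·3 = 15 | 3·5 = 15
Y: 3·2+5·0 = 6 | 3·2 = 6
T: 3·8+5·0 = 24 | 3·8 = 24
M: 3·8+5·0 = 24 | 3·8 = 24
gcd(3,5,3) = 1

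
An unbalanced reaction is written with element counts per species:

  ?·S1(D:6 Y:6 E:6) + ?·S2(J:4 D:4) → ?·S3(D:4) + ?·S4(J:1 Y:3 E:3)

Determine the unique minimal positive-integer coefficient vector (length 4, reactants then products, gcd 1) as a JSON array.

J: 2·0+1·4 = 4 | 4·0+4·1 = 4
D: 2·6+1·4 = 16 | 4·4+4·0 = 16
Y: 2·6+1·0 = 12 | 4·0+4·3 = 12
E: 2·6+1·0 = 12 | 4·0+4·3 = 12
gcd(2,1,4,4) = 1

Coefficients: [2, 1, 4, 4]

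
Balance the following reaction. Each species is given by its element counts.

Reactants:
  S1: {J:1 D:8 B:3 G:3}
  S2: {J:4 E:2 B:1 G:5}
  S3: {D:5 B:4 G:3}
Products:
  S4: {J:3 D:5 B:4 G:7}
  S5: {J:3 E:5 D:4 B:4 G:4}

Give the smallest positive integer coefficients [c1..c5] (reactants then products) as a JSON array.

J: 1·1+5·4+5·0 = 21 | 5·3+2·3 = 21
E: 1·0+5·2+5·0 = 10 | 5·0+2·5 = 10
D: 1·8+5·0+5·5 = 33 | 5·5+2·4 = 33
B: 1·3+5·1+5·4 = 28 | 5·4+2·4 = 28
G: 1·3+5·5+5·3 = 43 | 5·7+2·4 = 43
gcd(1,5,5,5,2) = 1

Coefficients: [1, 5, 5, 5, 2]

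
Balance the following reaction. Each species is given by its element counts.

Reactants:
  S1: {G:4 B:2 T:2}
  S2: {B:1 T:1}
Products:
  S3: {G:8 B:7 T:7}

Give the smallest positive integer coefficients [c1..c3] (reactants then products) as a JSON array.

G: 2·4+3·0 = 8 | 1·8 = 8
B: 2·2+3·1 = 7 | 1·7 = 7
T: 2·2+3·1 = 7 | 1·7 = 7
gcd(2,3,1) = 1

Coefficients: [2, 3, 1]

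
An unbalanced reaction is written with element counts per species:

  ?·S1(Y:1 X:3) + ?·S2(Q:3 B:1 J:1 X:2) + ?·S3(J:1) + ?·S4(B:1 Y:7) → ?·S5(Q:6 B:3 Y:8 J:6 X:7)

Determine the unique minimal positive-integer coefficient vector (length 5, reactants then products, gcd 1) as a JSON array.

Q: 1·0+2·3+4·0+1·0 = 6 | 1·6 = 6
B: 1·0+2·1+4·0+1·1 = 3 | 1·3 = 3
Y: 1·1+2·0+4·0+1·7 = 8 | 1·8 = 8
J: 1·0+2·1+4·1+1·0 = 6 | 1·6 = 6
X: 1·3+2·2+4·0+1·0 = 7 | 1·7 = 7
gcd(1,2,4,1,1) = 1

Coefficients: [1, 2, 4, 1, 1]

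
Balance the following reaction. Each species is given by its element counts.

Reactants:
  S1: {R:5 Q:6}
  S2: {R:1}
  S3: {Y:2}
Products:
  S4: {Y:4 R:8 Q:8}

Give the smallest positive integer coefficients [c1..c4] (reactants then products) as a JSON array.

Coefficients: [4, 4, 6, 3]

Y: 4·0+4·0+6·2 = 12 | 3·4 = 12
R: 4·5+4·1+6·0 = 24 | 3·8 = 24
Q: 4·6+4·0+6·0 = 24 | 3·8 = 24
gcd(4,4,6,3) = 1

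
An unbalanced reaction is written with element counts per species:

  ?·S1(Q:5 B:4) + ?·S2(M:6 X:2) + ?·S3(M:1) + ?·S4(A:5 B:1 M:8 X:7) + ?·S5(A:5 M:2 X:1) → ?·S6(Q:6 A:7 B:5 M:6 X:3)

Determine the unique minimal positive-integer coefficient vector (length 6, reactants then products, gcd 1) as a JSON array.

Coefficients: [6, 1, 4, 1, 6, 5]

Q: 6·5+1·0+4·0+1·0+6·0 = 30 | 5·6 = 30
A: 6·0+1·0+4·0+1·5+6·5 = 35 | 5·7 = 35
B: 6·4+1·0+4·0+1·1+6·0 = 25 | 5·5 = 25
M: 6·0+1·6+4·1+1·8+6·2 = 30 | 5·6 = 30
X: 6·0+1·2+4·0+1·7+6·1 = 15 | 5·3 = 15
gcd(6,1,4,1,6,5) = 1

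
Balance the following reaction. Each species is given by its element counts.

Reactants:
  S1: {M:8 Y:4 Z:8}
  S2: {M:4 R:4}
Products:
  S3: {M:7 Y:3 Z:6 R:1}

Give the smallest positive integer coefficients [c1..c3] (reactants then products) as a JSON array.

Coefficients: [3, 1, 4]

M: 3·8+1·4 = 28 | 4·7 = 28
Y: 3·4+1·0 = 12 | 4·3 = 12
Z: 3·8+1·0 = 24 | 4·6 = 24
R: 3·0+1·4 = 4 | 4·1 = 4
gcd(3,1,4) = 1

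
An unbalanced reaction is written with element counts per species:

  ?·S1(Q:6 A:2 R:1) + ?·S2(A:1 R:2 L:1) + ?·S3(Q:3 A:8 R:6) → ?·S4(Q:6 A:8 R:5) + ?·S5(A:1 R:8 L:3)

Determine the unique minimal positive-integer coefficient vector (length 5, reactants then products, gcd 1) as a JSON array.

Q: 3·6+3·0+4·3 = 30 | 5·6+1·0 = 30
A: 3·2+3·1+4·8 = 41 | 5·8+1·1 = 41
R: 3·1+3·2+4·6 = 33 | 5·5+1·8 = 33
L: 3·0+3·1+4·0 = 3 | 5·0+1·3 = 3
gcd(3,3,4,5,1) = 1

Coefficients: [3, 3, 4, 5, 1]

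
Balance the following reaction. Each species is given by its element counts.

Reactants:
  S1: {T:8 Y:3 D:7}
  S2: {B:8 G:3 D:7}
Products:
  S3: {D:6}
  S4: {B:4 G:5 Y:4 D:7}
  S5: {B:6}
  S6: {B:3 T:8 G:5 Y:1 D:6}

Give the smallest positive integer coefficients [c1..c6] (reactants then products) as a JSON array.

Coefficients: [2, 5, 5, 1, 5, 2]

B: 2·0+5·8 = 40 | 5·0+1·4+5·6+2·3 = 40
T: 2·8+5·0 = 16 | 5·0+1·0+5·0+2·8 = 16
G: 2·0+5·3 = 15 | 5·0+1·5+5·0+2·5 = 15
Y: 2·3+5·0 = 6 | 5·0+1·4+5·0+2·1 = 6
D: 2·7+5·7 = 49 | 5·6+1·7+5·0+2·6 = 49
gcd(2,5,5,1,5,2) = 1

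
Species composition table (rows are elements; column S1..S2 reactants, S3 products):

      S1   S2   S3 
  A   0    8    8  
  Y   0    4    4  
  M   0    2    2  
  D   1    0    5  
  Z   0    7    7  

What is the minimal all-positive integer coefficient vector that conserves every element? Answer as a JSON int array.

Coefficients: [5, 1, 1]

A: 5·0+1·8 = 8 | 1·8 = 8
Y: 5·0+1·4 = 4 | 1·4 = 4
M: 5·0+1·2 = 2 | 1·2 = 2
D: 5·1+1·0 = 5 | 1·5 = 5
Z: 5·0+1·7 = 7 | 1·7 = 7
gcd(5,1,1) = 1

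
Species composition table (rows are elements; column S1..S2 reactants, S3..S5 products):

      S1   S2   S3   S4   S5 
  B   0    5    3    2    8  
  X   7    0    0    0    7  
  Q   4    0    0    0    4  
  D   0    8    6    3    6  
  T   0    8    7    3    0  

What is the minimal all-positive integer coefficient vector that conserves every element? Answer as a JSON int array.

Coefficients: [1, 6, 6, 2, 1]

B: 1·0+6·5 = 30 | 6·3+2·2+1·8 = 30
X: 1·7+6·0 = 7 | 6·0+2·0+1·7 = 7
Q: 1·4+6·0 = 4 | 6·0+2·0+1·4 = 4
D: 1·0+6·8 = 48 | 6·6+2·3+1·6 = 48
T: 1·0+6·8 = 48 | 6·7+2·3+1·0 = 48
gcd(1,6,6,2,1) = 1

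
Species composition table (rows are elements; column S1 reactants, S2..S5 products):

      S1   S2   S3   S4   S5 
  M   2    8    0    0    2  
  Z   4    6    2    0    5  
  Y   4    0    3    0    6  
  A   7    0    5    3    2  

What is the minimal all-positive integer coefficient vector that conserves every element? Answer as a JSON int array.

Coefficients: [6, 1, 4, 6, 2]

M: 6·2 = 12 | 1·8+4·0+6·0+2·2 = 12
Z: 6·4 = 24 | 1·6+4·2+6·0+2·5 = 24
Y: 6·4 = 24 | 1·0+4·3+6·0+2·6 = 24
A: 6·7 = 42 | 1·0+4·5+6·3+2·2 = 42
gcd(6,1,4,6,2) = 1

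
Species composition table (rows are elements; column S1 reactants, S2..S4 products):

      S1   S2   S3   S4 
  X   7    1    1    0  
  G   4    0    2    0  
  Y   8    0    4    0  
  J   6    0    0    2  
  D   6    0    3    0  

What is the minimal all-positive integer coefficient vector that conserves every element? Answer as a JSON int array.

Coefficients: [1, 5, 2, 3]

X: 1·7 = 7 | 5·1+2·1+3·0 = 7
G: 1·4 = 4 | 5·0+2·2+3·0 = 4
Y: 1·8 = 8 | 5·0+2·4+3·0 = 8
J: 1·6 = 6 | 5·0+2·0+3·2 = 6
D: 1·6 = 6 | 5·0+2·3+3·0 = 6
gcd(1,5,2,3) = 1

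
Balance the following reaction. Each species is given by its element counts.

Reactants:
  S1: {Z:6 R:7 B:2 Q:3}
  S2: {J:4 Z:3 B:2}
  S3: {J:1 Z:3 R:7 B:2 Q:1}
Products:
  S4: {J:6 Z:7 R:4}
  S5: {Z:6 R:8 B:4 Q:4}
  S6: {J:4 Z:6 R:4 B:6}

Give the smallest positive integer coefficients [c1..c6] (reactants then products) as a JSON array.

J: 6·0+5·4+2·1 = 22 | 3·6+5·0+1·4 = 22
Z: 6·6+5·3+2·3 = 57 | 3·7+5·6+1·6 = 57
R: 6·7+5·0+2·7 = 56 | 3·4+5·8+1·4 = 56
B: 6·2+5·2+2·2 = 26 | 3·0+5·4+1·6 = 26
Q: 6·3+5·0+2·1 = 20 | 3·0+5·4+1·0 = 20
gcd(6,5,2,3,5,1) = 1

Coefficients: [6, 5, 2, 3, 5, 1]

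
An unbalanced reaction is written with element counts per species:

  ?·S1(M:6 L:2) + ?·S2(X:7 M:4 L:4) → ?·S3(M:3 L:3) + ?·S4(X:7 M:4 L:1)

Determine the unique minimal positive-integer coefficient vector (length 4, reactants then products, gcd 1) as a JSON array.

Coefficients: [3, 4, 6, 4]

X: 3·0+4·7 = 28 | 6·0+4·7 = 28
M: 3·6+4·4 = 34 | 6·3+4·4 = 34
L: 3·2+4·4 = 22 | 6·3+4·1 = 22
gcd(3,4,6,4) = 1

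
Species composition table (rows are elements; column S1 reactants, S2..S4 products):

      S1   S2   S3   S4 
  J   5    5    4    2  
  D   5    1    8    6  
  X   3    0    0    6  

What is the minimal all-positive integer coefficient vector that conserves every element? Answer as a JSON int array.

J: 6·5 = 30 | 4·5+1·4+3·2 = 30
D: 6·5 = 30 | 4·1+1·8+3·6 = 30
X: 6·3 = 18 | 4·0+1·0+3·6 = 18
gcd(6,4,1,3) = 1

Coefficients: [6, 4, 1, 3]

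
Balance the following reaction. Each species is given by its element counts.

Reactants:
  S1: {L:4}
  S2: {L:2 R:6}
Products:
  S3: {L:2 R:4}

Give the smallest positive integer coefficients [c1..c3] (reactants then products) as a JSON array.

Coefficients: [1, 4, 6]

L: 1·4+4·2 = 12 | 6·2 = 12
R: 1·0+4·6 = 24 | 6·4 = 24
gcd(1,4,6) = 1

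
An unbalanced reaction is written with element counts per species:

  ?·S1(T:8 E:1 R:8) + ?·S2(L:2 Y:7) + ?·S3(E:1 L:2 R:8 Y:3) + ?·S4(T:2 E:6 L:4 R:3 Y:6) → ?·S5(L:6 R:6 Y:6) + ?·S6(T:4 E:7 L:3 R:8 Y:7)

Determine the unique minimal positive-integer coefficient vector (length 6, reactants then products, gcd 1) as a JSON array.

Coefficients: [1, 1, 3, 4, 2, 4]

T: 1·8+1·0+3·0+4·2 = 16 | 2·0+4·4 = 16
E: 1·1+1·0+3·1+4·6 = 28 | 2·0+4·7 = 28
L: 1·0+1·2+3·2+4·4 = 24 | 2·6+4·3 = 24
R: 1·8+1·0+3·8+4·3 = 44 | 2·6+4·8 = 44
Y: 1·0+1·7+3·3+4·6 = 40 | 2·6+4·7 = 40
gcd(1,1,3,4,2,4) = 1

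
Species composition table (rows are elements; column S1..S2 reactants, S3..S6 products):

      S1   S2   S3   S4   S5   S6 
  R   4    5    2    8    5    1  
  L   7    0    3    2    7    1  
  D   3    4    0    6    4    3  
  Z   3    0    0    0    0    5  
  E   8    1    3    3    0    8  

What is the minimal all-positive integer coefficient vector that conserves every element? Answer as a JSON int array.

R: 5·4+5·5 = 45 | 4·2+3·8+2·5+3·1 = 45
L: 5·7+5·0 = 35 | 4·3+3·2+2·7+3·1 = 35
D: 5·3+5·4 = 35 | 4·0+3·6+2·4+3·3 = 35
Z: 5·3+5·0 = 15 | 4·0+3·0+2·0+3·5 = 15
E: 5·8+5·1 = 45 | 4·3+3·3+2·0+3·8 = 45
gcd(5,5,4,3,2,3) = 1

Coefficients: [5, 5, 4, 3, 2, 3]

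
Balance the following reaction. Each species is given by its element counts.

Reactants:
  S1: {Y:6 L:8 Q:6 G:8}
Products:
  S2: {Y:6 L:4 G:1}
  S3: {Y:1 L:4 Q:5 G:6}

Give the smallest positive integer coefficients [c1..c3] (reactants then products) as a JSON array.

Coefficients: [5, 4, 6]

Y: 5·6 = 30 | 4·6+6·1 = 30
L: 5·8 = 40 | 4·4+6·4 = 40
Q: 5·6 = 30 | 4·0+6·5 = 30
G: 5·8 = 40 | 4·1+6·6 = 40
gcd(5,4,6) = 1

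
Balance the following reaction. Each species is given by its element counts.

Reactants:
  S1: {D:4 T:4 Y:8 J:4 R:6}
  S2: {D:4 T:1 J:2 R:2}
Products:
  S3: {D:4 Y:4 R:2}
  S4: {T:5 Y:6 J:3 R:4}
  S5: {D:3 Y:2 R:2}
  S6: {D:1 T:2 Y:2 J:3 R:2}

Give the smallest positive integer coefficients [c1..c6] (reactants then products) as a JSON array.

Coefficients: [5, 2, 1, 2, 6, 6]

D: 5·4+2·4 = 28 | 1·4+2·0+6·3+6·1 = 28
T: 5·4+2·1 = 22 | 1·0+2·5+6·0+6·2 = 22
Y: 5·8+2·0 = 40 | 1·4+2·6+6·2+6·2 = 40
J: 5·4+2·2 = 24 | 1·0+2·3+6·0+6·3 = 24
R: 5·6+2·2 = 34 | 1·2+2·4+6·2+6·2 = 34
gcd(5,2,1,2,6,6) = 1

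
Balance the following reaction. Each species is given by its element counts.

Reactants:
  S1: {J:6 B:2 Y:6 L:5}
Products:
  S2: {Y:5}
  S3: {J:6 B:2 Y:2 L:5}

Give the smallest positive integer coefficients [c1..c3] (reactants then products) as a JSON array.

J: 5·6 = 30 | 4·0+5·6 = 30
B: 5·2 = 10 | 4·0+5·2 = 10
Y: 5·6 = 30 | 4·5+5·2 = 30
L: 5·5 = 25 | 4·0+5·5 = 25
gcd(5,4,5) = 1

Coefficients: [5, 4, 5]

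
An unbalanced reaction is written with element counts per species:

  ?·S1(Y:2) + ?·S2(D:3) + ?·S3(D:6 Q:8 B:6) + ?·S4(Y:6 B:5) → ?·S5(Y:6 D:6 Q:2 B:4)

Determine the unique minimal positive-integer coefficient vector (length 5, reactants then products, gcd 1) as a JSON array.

Y: 6·2+6·0+1·0+2·6 = 24 | 4·6 = 24
D: 6·0+6·3+1·6+2·0 = 24 | 4·6 = 24
Q: 6·0+6·0+1·8+2·0 = 8 | 4·2 = 8
B: 6·0+6·0+1·6+2·5 = 16 | 4·4 = 16
gcd(6,6,1,2,4) = 1

Coefficients: [6, 6, 1, 2, 4]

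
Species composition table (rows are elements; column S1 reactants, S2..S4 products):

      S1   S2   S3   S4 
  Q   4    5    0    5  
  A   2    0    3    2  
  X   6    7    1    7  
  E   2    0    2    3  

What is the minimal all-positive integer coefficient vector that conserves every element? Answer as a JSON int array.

Coefficients: [5, 2, 2, 2]

Q: 5·4 = 20 | 2·5+2·0+2·5 = 20
A: 5·2 = 10 | 2·0+2·3+2·2 = 10
X: 5·6 = 30 | 2·7+2·1+2·7 = 30
E: 5·2 = 10 | 2·0+2·2+2·3 = 10
gcd(5,2,2,2) = 1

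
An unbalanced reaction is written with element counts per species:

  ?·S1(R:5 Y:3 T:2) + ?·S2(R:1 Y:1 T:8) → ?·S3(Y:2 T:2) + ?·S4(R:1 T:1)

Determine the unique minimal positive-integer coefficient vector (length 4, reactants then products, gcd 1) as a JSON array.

R: 1·5+1·1 = 6 | 2·0+6·1 = 6
Y: 1·3+1·1 = 4 | 2·2+6·0 = 4
T: 1·2+1·8 = 10 | 2·2+6·1 = 10
gcd(1,1,2,6) = 1

Coefficients: [1, 1, 2, 6]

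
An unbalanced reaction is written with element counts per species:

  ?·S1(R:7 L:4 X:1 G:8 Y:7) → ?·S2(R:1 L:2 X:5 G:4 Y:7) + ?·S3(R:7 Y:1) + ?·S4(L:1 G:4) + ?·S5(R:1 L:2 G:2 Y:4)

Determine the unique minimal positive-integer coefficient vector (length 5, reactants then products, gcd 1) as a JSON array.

Coefficients: [5, 1, 4, 6, 6]

R: 5·7 = 35 | 1·1+4·7+6·0+6·1 = 35
L: 5·4 = 20 | 1·2+4·0+6·1+6·2 = 20
X: 5·1 = 5 | 1·5+4·0+6·0+6·0 = 5
G: 5·8 = 40 | 1·4+4·0+6·4+6·2 = 40
Y: 5·7 = 35 | 1·7+4·1+6·0+6·4 = 35
gcd(5,1,4,6,6) = 1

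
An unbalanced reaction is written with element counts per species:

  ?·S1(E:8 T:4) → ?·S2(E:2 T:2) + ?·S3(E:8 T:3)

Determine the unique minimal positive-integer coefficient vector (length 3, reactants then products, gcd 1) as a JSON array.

Coefficients: [5, 4, 4]

E: 5·8 = 40 | 4·2+4·8 = 40
T: 5·4 = 20 | 4·2+4·3 = 20
gcd(5,4,4) = 1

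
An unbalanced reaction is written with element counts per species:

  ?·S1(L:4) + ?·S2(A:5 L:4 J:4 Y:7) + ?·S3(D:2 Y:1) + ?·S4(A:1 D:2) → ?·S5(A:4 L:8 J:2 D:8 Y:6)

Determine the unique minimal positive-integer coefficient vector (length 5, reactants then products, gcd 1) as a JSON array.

A: 3·0+1·5+5·0+3·1 = 8 | 2·4 = 8
L: 3·4+1·4+5·0+3·0 = 16 | 2·8 = 16
J: 3·0+1·4+5·0+3·0 = 4 | 2·2 = 4
D: 3·0+1·0+5·2+3·2 = 16 | 2·8 = 16
Y: 3·0+1·7+5·1+3·0 = 12 | 2·6 = 12
gcd(3,1,5,3,2) = 1

Coefficients: [3, 1, 5, 3, 2]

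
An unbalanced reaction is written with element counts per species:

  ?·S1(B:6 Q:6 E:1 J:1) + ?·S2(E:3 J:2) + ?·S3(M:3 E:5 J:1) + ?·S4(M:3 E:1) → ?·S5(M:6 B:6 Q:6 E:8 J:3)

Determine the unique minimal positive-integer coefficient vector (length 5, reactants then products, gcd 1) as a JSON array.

M: 5·0+3·0+4·3+6·3 = 30 | 5·6 = 30
B: 5·6+3·0+4·0+6·0 = 30 | 5·6 = 30
Q: 5·6+3·0+4·0+6·0 = 30 | 5·6 = 30
E: 5·1+3·3+4·5+6·1 = 40 | 5·8 = 40
J: 5·1+3·2+4·1+6·0 = 15 | 5·3 = 15
gcd(5,3,4,6,5) = 1

Coefficients: [5, 3, 4, 6, 5]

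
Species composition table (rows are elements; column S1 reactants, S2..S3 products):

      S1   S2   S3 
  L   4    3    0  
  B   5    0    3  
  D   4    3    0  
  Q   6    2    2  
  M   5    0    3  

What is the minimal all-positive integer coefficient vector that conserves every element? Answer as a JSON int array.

L: 3·4 = 12 | 4·3+5·0 = 12
B: 3·5 = 15 | 4·0+5·3 = 15
D: 3·4 = 12 | 4·3+5·0 = 12
Q: 3·6 = 18 | 4·2+5·2 = 18
M: 3·5 = 15 | 4·0+5·3 = 15
gcd(3,4,5) = 1

Coefficients: [3, 4, 5]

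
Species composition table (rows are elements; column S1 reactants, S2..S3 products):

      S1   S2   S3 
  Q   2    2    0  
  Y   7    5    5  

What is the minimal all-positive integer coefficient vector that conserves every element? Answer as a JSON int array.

Coefficients: [5, 5, 2]

Q: 5·2 = 10 | 5·2+2·0 = 10
Y: 5·7 = 35 | 5·5+2·5 = 35
gcd(5,5,2) = 1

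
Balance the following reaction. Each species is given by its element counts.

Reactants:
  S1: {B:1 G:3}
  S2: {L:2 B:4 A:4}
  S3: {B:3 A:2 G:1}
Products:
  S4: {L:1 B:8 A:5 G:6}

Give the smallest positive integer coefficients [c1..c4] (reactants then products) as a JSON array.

Coefficients: [3, 1, 3, 2]

L: 3·0+1·2+3·0 = 2 | 2·1 = 2
B: 3·1+1·4+3·3 = 16 | 2·8 = 16
A: 3·0+1·4+3·2 = 10 | 2·5 = 10
G: 3·3+1·0+3·1 = 12 | 2·6 = 12
gcd(3,1,3,2) = 1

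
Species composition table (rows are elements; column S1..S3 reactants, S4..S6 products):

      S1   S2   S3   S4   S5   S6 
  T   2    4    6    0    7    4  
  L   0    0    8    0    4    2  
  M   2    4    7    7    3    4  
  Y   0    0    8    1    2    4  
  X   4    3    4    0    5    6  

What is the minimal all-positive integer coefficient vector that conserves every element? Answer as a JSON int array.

Coefficients: [5, 6, 4, 4, 6, 4]

T: 5·2+6·4+4·6 = 58 | 4·0+6·7+4·4 = 58
L: 5·0+6·0+4·8 = 32 | 4·0+6·4+4·2 = 32
M: 5·2+6·4+4·7 = 62 | 4·7+6·3+4·4 = 62
Y: 5·0+6·0+4·8 = 32 | 4·1+6·2+4·4 = 32
X: 5·4+6·3+4·4 = 54 | 4·0+6·5+4·6 = 54
gcd(5,6,4,4,6,4) = 1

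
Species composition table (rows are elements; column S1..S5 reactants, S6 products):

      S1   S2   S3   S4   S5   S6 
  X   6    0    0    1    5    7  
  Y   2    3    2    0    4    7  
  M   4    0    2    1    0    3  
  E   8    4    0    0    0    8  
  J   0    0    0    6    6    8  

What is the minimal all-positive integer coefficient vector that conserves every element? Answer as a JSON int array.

X: 3·6+6·0+1·0+4·1+4·5 = 42 | 6·7 = 42
Y: 3·2+6·3+1·2+4·0+4·4 = 42 | 6·7 = 42
M: 3·4+6·0+1·2+4·1+4·0 = 18 | 6·3 = 18
E: 3·8+6·4+1·0+4·0+4·0 = 48 | 6·8 = 48
J: 3·0+6·0+1·0+4·6+4·6 = 48 | 6·8 = 48
gcd(3,6,1,4,4,6) = 1

Coefficients: [3, 6, 1, 4, 4, 6]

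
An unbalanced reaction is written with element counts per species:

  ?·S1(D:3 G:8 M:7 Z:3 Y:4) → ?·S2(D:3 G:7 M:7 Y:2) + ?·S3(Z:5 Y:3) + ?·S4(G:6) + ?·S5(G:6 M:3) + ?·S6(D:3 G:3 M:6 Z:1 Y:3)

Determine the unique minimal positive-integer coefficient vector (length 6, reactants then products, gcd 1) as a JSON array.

D: 6·3 = 18 | 3·3+3·0+2·0+1·0+3·3 = 18
G: 6·8 = 48 | 3·7+3·0+2·6+1·6+3·3 = 48
M: 6·7 = 42 | 3·7+3·0+2·0+1·3+3·6 = 42
Z: 6·3 = 18 | 3·0+3·5+2·0+1·0+3·1 = 18
Y: 6·4 = 24 | 3·2+3·3+2·0+1·0+3·3 = 24
gcd(6,3,3,2,1,3) = 1

Coefficients: [6, 3, 3, 2, 1, 3]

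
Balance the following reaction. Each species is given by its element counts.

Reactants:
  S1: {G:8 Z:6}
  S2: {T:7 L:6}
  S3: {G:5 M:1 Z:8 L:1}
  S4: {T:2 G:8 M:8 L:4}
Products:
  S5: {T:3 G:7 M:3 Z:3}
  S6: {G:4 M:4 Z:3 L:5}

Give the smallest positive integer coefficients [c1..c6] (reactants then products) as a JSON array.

T: 1·0+1·7+3·0+4·2 = 15 | 5·3+5·0 = 15
G: 1·8+1·0+3·5+4·8 = 55 | 5·7+5·4 = 55
M: 1·0+1·0+3·1+4·8 = 35 | 5·3+5·4 = 35
Z: 1·6+1·0+3·8+4·0 = 30 | 5·3+5·3 = 30
L: 1·0+1·6+3·1+4·4 = 25 | 5·0+5·5 = 25
gcd(1,1,3,4,5,5) = 1

Coefficients: [1, 1, 3, 4, 5, 5]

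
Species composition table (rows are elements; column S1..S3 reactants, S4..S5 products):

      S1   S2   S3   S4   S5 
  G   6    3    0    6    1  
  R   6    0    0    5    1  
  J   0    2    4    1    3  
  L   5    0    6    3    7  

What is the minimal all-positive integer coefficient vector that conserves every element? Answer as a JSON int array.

Coefficients: [6, 2, 5, 6, 6]

G: 6·6+2·3+5·0 = 42 | 6·6+6·1 = 42
R: 6·6+2·0+5·0 = 36 | 6·5+6·1 = 36
J: 6·0+2·2+5·4 = 24 | 6·1+6·3 = 24
L: 6·5+2·0+5·6 = 60 | 6·3+6·7 = 60
gcd(6,2,5,6,6) = 1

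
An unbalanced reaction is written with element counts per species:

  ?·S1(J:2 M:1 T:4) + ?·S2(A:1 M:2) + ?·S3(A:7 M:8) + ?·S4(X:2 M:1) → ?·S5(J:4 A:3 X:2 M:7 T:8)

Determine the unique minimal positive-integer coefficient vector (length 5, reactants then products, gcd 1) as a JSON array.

Coefficients: [6, 2, 1, 3, 3]

J: 6·2+2·0+1·0+3·0 = 12 | 3·4 = 12
A: 6·0+2·1+1·7+3·0 = 9 | 3·3 = 9
X: 6·0+2·0+1·0+3·2 = 6 | 3·2 = 6
M: 6·1+2·2+1·8+3·1 = 21 | 3·7 = 21
T: 6·4+2·0+1·0+3·0 = 24 | 3·8 = 24
gcd(6,2,1,3,3) = 1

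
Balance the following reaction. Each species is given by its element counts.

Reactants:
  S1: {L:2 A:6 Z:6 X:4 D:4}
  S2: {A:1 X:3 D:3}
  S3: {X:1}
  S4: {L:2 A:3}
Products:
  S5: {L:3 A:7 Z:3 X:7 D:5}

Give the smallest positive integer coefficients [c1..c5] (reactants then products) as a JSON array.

Coefficients: [1, 2, 4, 2, 2]

L: 1·2+2·0+4·0+2·2 = 6 | 2·3 = 6
A: 1·6+2·1+4·0+2·3 = 14 | 2·7 = 14
Z: 1·6+2·0+4·0+2·0 = 6 | 2·3 = 6
X: 1·4+2·3+4·1+2·0 = 14 | 2·7 = 14
D: 1·4+2·3+4·0+2·0 = 10 | 2·5 = 10
gcd(1,2,4,2,2) = 1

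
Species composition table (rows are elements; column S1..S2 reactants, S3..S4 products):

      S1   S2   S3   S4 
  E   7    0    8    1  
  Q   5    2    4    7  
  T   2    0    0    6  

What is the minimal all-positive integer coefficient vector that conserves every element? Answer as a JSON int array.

Coefficients: [6, 2, 5, 2]

E: 6·7+2·0 = 42 | 5·8+2·1 = 42
Q: 6·5+2·2 = 34 | 5·4+2·7 = 34
T: 6·2+2·0 = 12 | 5·0+2·6 = 12
gcd(6,2,5,2) = 1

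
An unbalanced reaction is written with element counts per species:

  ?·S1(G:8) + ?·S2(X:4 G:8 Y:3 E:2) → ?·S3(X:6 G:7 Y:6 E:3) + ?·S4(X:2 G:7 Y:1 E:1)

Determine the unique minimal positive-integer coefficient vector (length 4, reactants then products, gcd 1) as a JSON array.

X: 1·0+6·4 = 24 | 2·6+6·2 = 24
G: 1·8+6·8 = 56 | 2·7+6·7 = 56
Y: 1·0+6·3 = 18 | 2·6+6·1 = 18
E: 1·0+6·2 = 12 | 2·3+6·1 = 12
gcd(1,6,2,6) = 1

Coefficients: [1, 6, 2, 6]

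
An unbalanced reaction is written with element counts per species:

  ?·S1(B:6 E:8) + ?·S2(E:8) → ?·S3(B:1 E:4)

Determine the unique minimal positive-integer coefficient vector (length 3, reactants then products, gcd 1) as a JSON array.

Coefficients: [1, 2, 6]

B: 1·6+2·0 = 6 | 6·1 = 6
E: 1·8+2·8 = 24 | 6·4 = 24
gcd(1,2,6) = 1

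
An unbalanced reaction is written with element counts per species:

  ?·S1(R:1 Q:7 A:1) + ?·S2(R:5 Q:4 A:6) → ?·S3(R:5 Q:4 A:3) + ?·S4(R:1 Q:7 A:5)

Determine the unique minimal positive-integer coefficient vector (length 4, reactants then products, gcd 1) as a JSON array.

R: 3·1+4·5 = 23 | 4·5+3·1 = 23
Q: 3·7+4·4 = 37 | 4·4+3·7 = 37
A: 3·1+4·6 = 27 | 4·3+3·5 = 27
gcd(3,4,4,3) = 1

Coefficients: [3, 4, 4, 3]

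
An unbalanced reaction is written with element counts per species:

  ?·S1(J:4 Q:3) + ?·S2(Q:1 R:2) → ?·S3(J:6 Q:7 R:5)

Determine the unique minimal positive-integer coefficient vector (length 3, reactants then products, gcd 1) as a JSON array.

Coefficients: [3, 5, 2]

J: 3·4+5·0 = 12 | 2·6 = 12
Q: 3·3+5·1 = 14 | 2·7 = 14
R: 3·0+5·2 = 10 | 2·5 = 10
gcd(3,5,2) = 1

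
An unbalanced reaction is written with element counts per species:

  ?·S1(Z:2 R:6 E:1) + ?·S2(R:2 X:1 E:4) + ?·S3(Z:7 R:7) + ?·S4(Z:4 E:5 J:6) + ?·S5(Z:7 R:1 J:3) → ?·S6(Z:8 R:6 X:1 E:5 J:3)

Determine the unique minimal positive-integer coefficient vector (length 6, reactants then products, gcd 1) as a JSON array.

Z: 1·2+6·0+2·7+1·4+4·7 = 48 | 6·8 = 48
R: 1·6+6·2+2·7+1·0+4·1 = 36 | 6·6 = 36
X: 1·0+6·1+2·0+1·0+4·0 = 6 | 6·1 = 6
E: 1·1+6·4+2·0+1·5+4·0 = 30 | 6·5 = 30
J: 1·0+6·0+2·0+1·6+4·3 = 18 | 6·3 = 18
gcd(1,6,2,1,4,6) = 1

Coefficients: [1, 6, 2, 1, 4, 6]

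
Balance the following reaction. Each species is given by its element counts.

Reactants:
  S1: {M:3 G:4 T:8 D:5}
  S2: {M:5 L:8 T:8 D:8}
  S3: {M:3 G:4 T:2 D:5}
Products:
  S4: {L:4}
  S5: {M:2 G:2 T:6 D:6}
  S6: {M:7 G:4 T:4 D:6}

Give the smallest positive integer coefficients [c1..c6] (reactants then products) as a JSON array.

M: 2·3+3·5+4·3 = 33 | 6·0+6·2+3·7 = 33
G: 2·4+3·0+4·4 = 24 | 6·0+6·2+3·4 = 24
L: 2·0+3·8+4·0 = 24 | 6·4+6·0+3·0 = 24
T: 2·8+3·8+4·2 = 48 | 6·0+6·6+3·4 = 48
D: 2·5+3·8+4·5 = 54 | 6·0+6·6+3·6 = 54
gcd(2,3,4,6,6,3) = 1

Coefficients: [2, 3, 4, 6, 6, 3]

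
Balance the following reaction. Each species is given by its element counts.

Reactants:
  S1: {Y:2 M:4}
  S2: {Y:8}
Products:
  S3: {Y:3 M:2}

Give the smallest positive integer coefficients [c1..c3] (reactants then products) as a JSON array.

Y: 2·2+1·8 = 12 | 4·3 = 12
M: 2·4+1·0 = 8 | 4·2 = 8
gcd(2,1,4) = 1

Coefficients: [2, 1, 4]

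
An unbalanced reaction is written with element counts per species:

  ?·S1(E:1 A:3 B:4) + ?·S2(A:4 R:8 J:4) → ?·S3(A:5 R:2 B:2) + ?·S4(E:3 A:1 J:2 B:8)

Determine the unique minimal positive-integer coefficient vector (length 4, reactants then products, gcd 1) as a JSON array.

Coefficients: [6, 1, 4, 2]

E: 6·1+1·0 = 6 | 4·0+2·3 = 6
A: 6·3+1·4 = 22 | 4·5+2·1 = 22
R: 6·0+1·8 = 8 | 4·2+2·0 = 8
J: 6·0+1·4 = 4 | 4·0+2·2 = 4
B: 6·4+1·0 = 24 | 4·2+2·8 = 24
gcd(6,1,4,2) = 1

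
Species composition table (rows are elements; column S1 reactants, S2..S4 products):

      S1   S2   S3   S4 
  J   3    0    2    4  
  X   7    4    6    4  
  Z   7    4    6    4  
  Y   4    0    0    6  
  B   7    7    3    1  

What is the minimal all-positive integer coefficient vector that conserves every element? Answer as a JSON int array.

J: 6·3 = 18 | 5·0+1·2+4·4 = 18
X: 6·7 = 42 | 5·4+1·6+4·4 = 42
Z: 6·7 = 42 | 5·4+1·6+4·4 = 42
Y: 6·4 = 24 | 5·0+1·0+4·6 = 24
B: 6·7 = 42 | 5·7+1·3+4·1 = 42
gcd(6,5,1,4) = 1

Coefficients: [6, 5, 1, 4]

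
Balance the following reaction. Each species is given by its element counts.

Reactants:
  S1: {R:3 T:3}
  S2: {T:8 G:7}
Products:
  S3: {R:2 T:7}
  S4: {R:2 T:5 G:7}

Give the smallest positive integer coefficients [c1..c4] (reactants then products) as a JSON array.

R: 4·3+3·0 = 12 | 3·2+3·2 = 12
T: 4·3+3·8 = 36 | 3·7+3·5 = 36
G: 4·0+3·7 = 21 | 3·0+3·7 = 21
gcd(4,3,3,3) = 1

Coefficients: [4, 3, 3, 3]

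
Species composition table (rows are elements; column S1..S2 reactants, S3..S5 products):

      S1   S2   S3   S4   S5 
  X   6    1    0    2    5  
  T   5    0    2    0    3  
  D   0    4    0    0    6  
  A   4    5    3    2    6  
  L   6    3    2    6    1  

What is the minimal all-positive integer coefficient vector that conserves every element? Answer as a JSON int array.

X: 4·6+6·1 = 30 | 4·0+5·2+4·5 = 30
T: 4·5+6·0 = 20 | 4·2+5·0+4·3 = 20
D: 4·0+6·4 = 24 | 4·0+5·0+4·6 = 24
A: 4·4+6·5 = 46 | 4·3+5·2+4·6 = 46
L: 4·6+6·3 = 42 | 4·2+5·6+4·1 = 42
gcd(4,6,4,5,4) = 1

Coefficients: [4, 6, 4, 5, 4]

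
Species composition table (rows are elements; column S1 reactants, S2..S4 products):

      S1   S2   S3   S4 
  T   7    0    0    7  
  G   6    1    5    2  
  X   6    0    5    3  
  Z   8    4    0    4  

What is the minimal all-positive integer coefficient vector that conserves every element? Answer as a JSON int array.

T: 5·7 = 35 | 5·0+3·0+5·7 = 35
G: 5·6 = 30 | 5·1+3·5+5·2 = 30
X: 5·6 = 30 | 5·0+3·5+5·3 = 30
Z: 5·8 = 40 | 5·4+3·0+5·4 = 40
gcd(5,5,3,5) = 1

Coefficients: [5, 5, 3, 5]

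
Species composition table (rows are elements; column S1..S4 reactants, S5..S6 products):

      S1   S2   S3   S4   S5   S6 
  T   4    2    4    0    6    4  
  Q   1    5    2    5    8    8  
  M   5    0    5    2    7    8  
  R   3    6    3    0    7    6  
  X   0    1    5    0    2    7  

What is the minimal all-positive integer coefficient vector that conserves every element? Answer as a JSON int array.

Coefficients: [5, 4, 3, 5, 6, 1]

T: 5·4+4·2+3·4+5·0 = 40 | 6·6+1·4 = 40
Q: 5·1+4·5+3·2+5·5 = 56 | 6·8+1·8 = 56
M: 5·5+4·0+3·5+5·2 = 50 | 6·7+1·8 = 50
R: 5·3+4·6+3·3+5·0 = 48 | 6·7+1·6 = 48
X: 5·0+4·1+3·5+5·0 = 19 | 6·2+1·7 = 19
gcd(5,4,3,5,6,1) = 1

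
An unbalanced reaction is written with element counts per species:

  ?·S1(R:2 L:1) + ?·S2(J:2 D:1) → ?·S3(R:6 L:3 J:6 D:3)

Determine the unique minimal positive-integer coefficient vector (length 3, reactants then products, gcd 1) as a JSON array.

Coefficients: [3, 3, 1]

R: 3·2+3·0 = 6 | 1·6 = 6
L: 3·1+3·0 = 3 | 1·3 = 3
J: 3·0+3·2 = 6 | 1·6 = 6
D: 3·0+3·1 = 3 | 1·3 = 3
gcd(3,3,1) = 1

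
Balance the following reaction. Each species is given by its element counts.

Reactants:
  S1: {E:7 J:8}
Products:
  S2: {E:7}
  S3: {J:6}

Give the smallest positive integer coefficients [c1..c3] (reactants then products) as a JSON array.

Coefficients: [3, 3, 4]

E: 3·7 = 21 | 3·7+4·0 = 21
J: 3·8 = 24 | 3·0+4·6 = 24
gcd(3,3,4) = 1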